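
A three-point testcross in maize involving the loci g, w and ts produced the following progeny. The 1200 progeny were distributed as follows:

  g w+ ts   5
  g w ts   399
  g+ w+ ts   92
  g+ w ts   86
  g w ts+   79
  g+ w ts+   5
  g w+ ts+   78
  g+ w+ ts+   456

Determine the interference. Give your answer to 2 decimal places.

The two most frequent reciprocal classes, g w ts and g+ w+ ts+, are the parental types, so the F1 was g w ts / g+ w+ ts+.
The two rarest classes, g w+ ts and g+ w ts+, are the double crossovers. Comparing them with the parentals, only the w allele has switched, so w is the middle locus and the order is g – w – ts.
g–w: (164 + 10)/1200 = 0.1450; w–ts: (171 + 10)/1200 = 0.1508.
Expected DCO frequency = 0.1450 × 0.1508 ≈ 0.02187; observed = 10/1200 ≈ 0.00833.
Coefficient of coincidence = 0.00833/0.02187 ≈ 0.38; interference = 1 − 0.38 = 0.62.

0.62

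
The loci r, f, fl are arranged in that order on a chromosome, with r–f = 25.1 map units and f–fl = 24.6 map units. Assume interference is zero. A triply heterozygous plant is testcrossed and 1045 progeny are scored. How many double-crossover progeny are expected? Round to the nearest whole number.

65

Map distances give recombination frequencies of 0.251 and 0.246 for the two intervals.
With no interference, expected double-crossover frequency = 0.251 × 0.246 = 0.06175.
Expected number = 0.06175 × 1045 = 64.52 ≈ 65.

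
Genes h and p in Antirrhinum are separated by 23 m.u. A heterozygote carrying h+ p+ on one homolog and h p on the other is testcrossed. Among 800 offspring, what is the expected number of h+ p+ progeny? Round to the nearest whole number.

A map distance of 23 m.u. corresponds to a recombination frequency of 0.230.
The F1 is h+ p+ / h p, so h+ p+ is a parental gamete class with expected frequency (1 − r)/2 = 0.770/2 = 0.3850.
Expected number = 0.3850 × 800 = 308.00 ≈ 308.

308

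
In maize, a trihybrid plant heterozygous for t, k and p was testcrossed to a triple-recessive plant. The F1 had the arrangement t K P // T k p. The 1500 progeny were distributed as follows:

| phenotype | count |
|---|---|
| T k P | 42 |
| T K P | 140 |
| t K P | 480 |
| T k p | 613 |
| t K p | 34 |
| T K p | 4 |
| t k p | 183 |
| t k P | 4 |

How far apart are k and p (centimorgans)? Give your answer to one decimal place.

5.6 centimorgans

The two rarest classes, t k P and T K p, are the double crossovers. Comparing them with the parentals, only the k allele has switched, so k is the middle locus and the order is p – k – t.
Crossovers in the p–k interval produce the single-crossover classes t K p and T k P (34 + 42 = 76) plus the double crossovers (8).
RF(p–k) = (76 + 8) / 1500 = 84/1500 = 0.0560 → 5.6 centimorgans.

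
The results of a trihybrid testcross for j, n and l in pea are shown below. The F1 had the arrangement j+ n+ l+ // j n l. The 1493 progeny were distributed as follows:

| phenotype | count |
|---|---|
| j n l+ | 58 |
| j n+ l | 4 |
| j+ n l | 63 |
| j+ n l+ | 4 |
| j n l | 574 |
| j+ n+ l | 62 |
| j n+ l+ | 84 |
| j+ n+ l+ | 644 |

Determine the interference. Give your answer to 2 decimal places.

0.40

The two rarest classes, j+ n l+ and j n+ l, are the double crossovers. Comparing them with the parentals, only the n allele has switched, so n is the middle locus and the order is j – n – l.
j–n: (147 + 8)/1493 = 0.1038; n–l: (120 + 8)/1493 = 0.0857.
Expected DCO frequency = 0.1038 × 0.0857 ≈ 0.00890; observed = 8/1493 ≈ 0.00536.
Coefficient of coincidence = 0.00536/0.00890 ≈ 0.60; interference = 1 − 0.60 = 0.40.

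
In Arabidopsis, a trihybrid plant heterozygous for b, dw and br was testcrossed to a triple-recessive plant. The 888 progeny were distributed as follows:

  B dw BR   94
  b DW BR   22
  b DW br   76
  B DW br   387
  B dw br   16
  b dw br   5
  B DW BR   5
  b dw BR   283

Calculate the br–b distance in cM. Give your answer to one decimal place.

The two most frequent reciprocal classes, b dw BR and B DW br, are the parental types, so the F1 was b dw BR / B DW br.
The two rarest classes, b dw br and B DW BR, are the double crossovers. Comparing them with the parentals, only the br allele has switched, so br is the middle locus and the order is b – br – dw.
Crossovers in the b–br interval produce the single-crossover classes B dw BR and b DW br (94 + 76 = 170) plus the double crossovers (10).
RF(b–br) = (170 + 10) / 888 = 180/888 = 0.2027 → 20.3 cM.

20.3 cM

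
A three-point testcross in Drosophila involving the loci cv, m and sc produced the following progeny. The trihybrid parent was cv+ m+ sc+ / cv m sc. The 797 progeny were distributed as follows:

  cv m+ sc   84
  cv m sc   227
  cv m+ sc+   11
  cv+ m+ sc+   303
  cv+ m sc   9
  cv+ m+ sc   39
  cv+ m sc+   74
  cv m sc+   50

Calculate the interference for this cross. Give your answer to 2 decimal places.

The two rarest classes, cv m+ sc+ and cv+ m sc, are the double crossovers. Comparing them with the parentals, only the cv allele has switched, so cv is the middle locus and the order is sc – cv – m.
sc–cv: (89 + 20)/797 = 0.1368; cv–m: (158 + 20)/797 = 0.2233.
Expected DCO frequency = 0.1368 × 0.2233 ≈ 0.03055; observed = 20/797 ≈ 0.02509.
Coefficient of coincidence = 0.02509/0.03055 ≈ 0.82; interference = 1 − 0.82 = 0.18.

0.18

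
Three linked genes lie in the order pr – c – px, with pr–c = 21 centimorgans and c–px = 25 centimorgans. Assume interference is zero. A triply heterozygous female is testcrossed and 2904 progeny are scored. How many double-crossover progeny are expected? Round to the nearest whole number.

Map distances give recombination frequencies of 0.210 and 0.250 for the two intervals.
With no interference, expected double-crossover frequency = 0.210 × 0.250 = 0.05250.
Expected number = 0.05250 × 2904 = 152.46 ≈ 152.

152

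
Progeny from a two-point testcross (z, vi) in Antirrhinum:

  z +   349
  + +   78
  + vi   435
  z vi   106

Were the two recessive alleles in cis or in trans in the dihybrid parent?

trans

The two most frequent classes are + vi (435) and z + (349); these are the parental (non-recombinant) types.
So the F1 carried + vi on one chromosome and z + on the other — the recessive alleles are on opposite chromosomes (trans / repulsion).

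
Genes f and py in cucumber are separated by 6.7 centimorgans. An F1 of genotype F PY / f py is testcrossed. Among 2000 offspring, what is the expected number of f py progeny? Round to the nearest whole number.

A map distance of 6.7 centimorgans corresponds to a recombination frequency of 0.067.
The F1 is F PY / f py, so f py is a parental gamete class with expected frequency (1 − r)/2 = 0.933/2 = 0.4665.
Expected number = 0.4665 × 2000 = 933.00 ≈ 933.

933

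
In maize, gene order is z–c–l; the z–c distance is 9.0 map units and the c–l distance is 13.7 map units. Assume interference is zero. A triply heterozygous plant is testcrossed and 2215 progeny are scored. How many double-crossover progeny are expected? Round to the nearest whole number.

Map distances give recombination frequencies of 0.090 and 0.137 for the two intervals.
With no interference, expected double-crossover frequency = 0.090 × 0.137 = 0.01233.
Expected number = 0.01233 × 2215 = 27.31 ≈ 27.

27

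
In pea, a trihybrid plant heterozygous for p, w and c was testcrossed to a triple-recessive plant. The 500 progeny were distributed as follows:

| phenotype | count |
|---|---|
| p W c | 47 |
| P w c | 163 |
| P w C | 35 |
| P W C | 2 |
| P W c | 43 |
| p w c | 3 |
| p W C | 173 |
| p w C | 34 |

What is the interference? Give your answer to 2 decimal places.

The two most frequent reciprocal classes, p W C and P w c, are the parental types, so the F1 was p W C / P w c.
The two rarest classes, P W C and p w c, are the double crossovers. Comparing them with the parentals, only the p allele has switched, so p is the middle locus and the order is w – p – c.
w–p: (77 + 5)/500 = 0.1640; p–c: (82 + 5)/500 = 0.1740.
Expected DCO frequency = 0.1640 × 0.1740 ≈ 0.02854; observed = 5/500 ≈ 0.01000.
Coefficient of coincidence = 0.01000/0.02854 ≈ 0.35; interference = 1 − 0.35 = 0.65.

0.65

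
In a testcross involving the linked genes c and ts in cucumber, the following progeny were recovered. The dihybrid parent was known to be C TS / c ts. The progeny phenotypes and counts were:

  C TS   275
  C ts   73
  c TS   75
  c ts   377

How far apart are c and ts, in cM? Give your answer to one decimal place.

18.5 cM

The recombinant classes are C ts and c TS: 73 + 75 = 148.
Recombination frequency = 148/800 = 0.1850 ≈ 18.5%, i.e. 18.5 cM.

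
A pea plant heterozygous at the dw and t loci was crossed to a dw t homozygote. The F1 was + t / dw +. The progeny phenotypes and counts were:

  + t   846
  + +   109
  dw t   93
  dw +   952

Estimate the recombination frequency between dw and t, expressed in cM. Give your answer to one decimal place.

10.1 cM

The recombinant classes are + + and dw t: 109 + 93 = 202.
Recombination frequency = 202/2000 = 0.1010 ≈ 10.1%, i.e. 10.1 cM.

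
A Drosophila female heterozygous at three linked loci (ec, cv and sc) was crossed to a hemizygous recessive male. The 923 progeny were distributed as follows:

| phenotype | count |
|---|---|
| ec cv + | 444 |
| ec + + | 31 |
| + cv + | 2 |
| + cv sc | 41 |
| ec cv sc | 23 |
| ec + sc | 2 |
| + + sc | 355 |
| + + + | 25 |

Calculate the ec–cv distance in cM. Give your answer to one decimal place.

8.2 cM

The two most frequent reciprocal classes, ec cv + and + + sc, are the parental types, so the F1 was ec cv + / + + sc.
The two rarest classes, + cv + and ec + sc, are the double crossovers. Comparing them with the parentals, only the ec allele has switched, so ec is the middle locus and the order is sc – ec – cv.
Crossovers in the ec–cv interval produce the single-crossover classes ec + + and + cv sc (31 + 41 = 72) plus the double crossovers (4).
RF(ec–cv) = (72 + 4) / 923 = 76/923 = 0.0823 → 8.2 cM.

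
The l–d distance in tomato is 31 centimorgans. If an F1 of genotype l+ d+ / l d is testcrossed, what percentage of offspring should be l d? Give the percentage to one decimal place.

A map distance of 31 centimorgans corresponds to a recombination frequency of 0.310.
The F1 is l+ d+ / l d, so l d is a parental gamete class with expected frequency (1 − r)/2 = 0.690/2 = 0.3450.
That is 0.3450 = 34.5% of the progeny.

34.5%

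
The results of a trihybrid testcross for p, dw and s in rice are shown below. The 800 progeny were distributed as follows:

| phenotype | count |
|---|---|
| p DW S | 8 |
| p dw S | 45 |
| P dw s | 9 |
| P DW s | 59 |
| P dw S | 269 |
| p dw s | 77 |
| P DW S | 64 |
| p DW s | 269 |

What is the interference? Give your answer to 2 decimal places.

The two most frequent reciprocal classes, p DW s and P dw S, are the parental types, so the F1 was p DW s / P dw S.
The two rarest classes, p DW S and P dw s, are the double crossovers. Comparing them with the parentals, only the s allele has switched, so s is the middle locus and the order is p – s – dw.
p–s: (104 + 17)/800 = 0.1512; s–dw: (141 + 17)/800 = 0.1975.
Expected DCO frequency = 0.1512 × 0.1975 ≈ 0.02986; observed = 17/800 ≈ 0.02125.
Coefficient of coincidence = 0.02125/0.02986 ≈ 0.71; interference = 1 − 0.71 = 0.29.

0.29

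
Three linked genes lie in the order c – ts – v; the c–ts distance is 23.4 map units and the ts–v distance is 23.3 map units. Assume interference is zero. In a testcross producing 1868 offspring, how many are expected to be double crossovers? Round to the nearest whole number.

Map distances give recombination frequencies of 0.234 and 0.233 for the two intervals.
With no interference, expected double-crossover frequency = 0.234 × 0.233 = 0.05452.
Expected number = 0.05452 × 1868 = 101.85 ≈ 102.

102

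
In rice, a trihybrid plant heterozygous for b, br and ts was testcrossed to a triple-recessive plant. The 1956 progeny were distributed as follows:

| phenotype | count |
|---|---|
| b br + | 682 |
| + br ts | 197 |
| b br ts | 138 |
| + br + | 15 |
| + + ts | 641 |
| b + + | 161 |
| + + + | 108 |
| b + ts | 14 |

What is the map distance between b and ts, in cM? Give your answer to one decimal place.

The two most frequent reciprocal classes, b br + and + + ts, are the parental types, so the F1 was b br + / + + ts.
The two rarest classes, + br + and b + ts, are the double crossovers. Comparing them with the parentals, only the b allele has switched, so b is the middle locus and the order is br – b – ts.
Crossovers in the b–ts interval produce the single-crossover classes b br ts and + + + (138 + 108 = 246) plus the double crossovers (29).
RF(b–ts) = (246 + 29) / 1956 = 275/1956 = 0.1406 → 14.1 cM.

14.1 cM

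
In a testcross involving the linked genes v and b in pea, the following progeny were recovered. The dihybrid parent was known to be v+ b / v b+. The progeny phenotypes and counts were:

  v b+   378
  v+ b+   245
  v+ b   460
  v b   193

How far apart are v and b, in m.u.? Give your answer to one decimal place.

34.3 m.u.

The recombinant classes are v+ b+ and v b: 245 + 193 = 438.
Recombination frequency = 438/1276 = 0.3433 ≈ 34.3%, i.e. 34.3 m.u.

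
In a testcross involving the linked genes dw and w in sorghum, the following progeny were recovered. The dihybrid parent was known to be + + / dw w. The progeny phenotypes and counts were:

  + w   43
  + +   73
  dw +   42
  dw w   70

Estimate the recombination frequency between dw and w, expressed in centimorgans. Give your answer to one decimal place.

37.3 centimorgans

The recombinant classes are + w and dw +: 43 + 42 = 85.
Recombination frequency = 85/228 = 0.3728 ≈ 37.3%, i.e. 37.3 centimorgans.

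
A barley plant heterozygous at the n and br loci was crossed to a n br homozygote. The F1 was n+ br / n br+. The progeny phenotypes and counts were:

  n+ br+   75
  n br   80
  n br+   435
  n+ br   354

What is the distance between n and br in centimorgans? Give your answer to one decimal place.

The recombinant classes are n+ br+ and n br: 75 + 80 = 155.
Recombination frequency = 155/944 = 0.1642 ≈ 16.4%, i.e. 16.4 centimorgans.

16.4 centimorgans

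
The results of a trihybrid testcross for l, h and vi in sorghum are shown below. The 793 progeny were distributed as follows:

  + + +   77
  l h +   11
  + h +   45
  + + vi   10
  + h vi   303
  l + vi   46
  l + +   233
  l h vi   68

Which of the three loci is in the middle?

The two most frequent reciprocal classes, + h vi and l + +, are the parental types, so the F1 was + h vi / l + +.
The two rarest classes, + + vi and l h +, are the double crossovers. Comparing them with the parentals, only the h allele has switched, so h is the middle locus and the order is l – h – vi.

h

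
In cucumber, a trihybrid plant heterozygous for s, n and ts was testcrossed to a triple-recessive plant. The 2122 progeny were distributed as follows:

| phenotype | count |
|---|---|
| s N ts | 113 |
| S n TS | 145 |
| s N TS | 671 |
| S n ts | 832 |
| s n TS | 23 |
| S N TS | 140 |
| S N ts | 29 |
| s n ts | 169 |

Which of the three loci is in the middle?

The two most frequent reciprocal classes, s N TS and S n ts, are the parental types, so the F1 was s N TS / S n ts.
The two rarest classes, s n TS and S N ts, are the double crossovers. Comparing them with the parentals, only the n allele has switched, so n is the middle locus and the order is ts – n – s.

n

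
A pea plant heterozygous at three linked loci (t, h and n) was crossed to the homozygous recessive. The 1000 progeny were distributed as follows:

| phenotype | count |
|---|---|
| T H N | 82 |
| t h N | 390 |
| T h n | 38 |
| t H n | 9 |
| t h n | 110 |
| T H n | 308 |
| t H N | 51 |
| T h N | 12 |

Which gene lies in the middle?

t

The two most frequent reciprocal classes, T H n and t h N, are the parental types, so the F1 was T H n / t h N.
The two rarest classes, t H n and T h N, are the double crossovers. Comparing them with the parentals, only the t allele has switched, so t is the middle locus and the order is h – t – n.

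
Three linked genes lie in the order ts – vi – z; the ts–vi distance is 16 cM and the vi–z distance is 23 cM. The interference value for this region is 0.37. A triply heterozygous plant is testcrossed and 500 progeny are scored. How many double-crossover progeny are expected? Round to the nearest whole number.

12

Map distances give recombination frequencies of 0.160 and 0.230 for the two intervals.
With interference 0.37 (so coincidence = 0.63), expected double-crossover frequency = 0.160 × 0.230 × 0.63 = 0.02318.
Expected number = 0.02318 × 500 = 11.59 ≈ 12.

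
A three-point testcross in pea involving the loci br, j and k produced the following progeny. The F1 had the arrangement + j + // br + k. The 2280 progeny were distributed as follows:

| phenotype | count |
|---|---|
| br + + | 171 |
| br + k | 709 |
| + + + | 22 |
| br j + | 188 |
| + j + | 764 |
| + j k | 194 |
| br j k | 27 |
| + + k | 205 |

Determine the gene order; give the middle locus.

The two rarest classes, + + + and br j k, are the double crossovers. Comparing them with the parentals, only the j allele has switched, so j is the middle locus and the order is br – j – k.

j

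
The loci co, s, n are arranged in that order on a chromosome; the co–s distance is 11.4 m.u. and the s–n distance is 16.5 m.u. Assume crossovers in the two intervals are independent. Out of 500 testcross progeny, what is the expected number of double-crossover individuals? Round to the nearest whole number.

9

Map distances give recombination frequencies of 0.114 and 0.165 for the two intervals.
With no interference, expected double-crossover frequency = 0.114 × 0.165 = 0.01881.
Expected number = 0.01881 × 500 = 9.40 ≈ 9.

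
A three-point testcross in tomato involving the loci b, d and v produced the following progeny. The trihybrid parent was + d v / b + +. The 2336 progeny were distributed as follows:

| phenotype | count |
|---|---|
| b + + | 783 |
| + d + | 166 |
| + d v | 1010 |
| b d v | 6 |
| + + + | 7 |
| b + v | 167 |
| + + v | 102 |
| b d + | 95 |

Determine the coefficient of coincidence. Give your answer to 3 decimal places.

The two rarest classes, b d v and + + +, are the double crossovers. Comparing them with the parentals, only the b allele has switched, so b is the middle locus and the order is d – b – v.
d–b: (197 + 13)/2336 = 0.0899; b–v: (333 + 13)/2336 = 0.1481.
Expected DCO frequency = 0.0899 × 0.1481 ≈ 0.01331; observed = 13/2336 ≈ 0.00557.
Coefficient of coincidence = 0.00557/0.01331 ≈ 0.418.

0.418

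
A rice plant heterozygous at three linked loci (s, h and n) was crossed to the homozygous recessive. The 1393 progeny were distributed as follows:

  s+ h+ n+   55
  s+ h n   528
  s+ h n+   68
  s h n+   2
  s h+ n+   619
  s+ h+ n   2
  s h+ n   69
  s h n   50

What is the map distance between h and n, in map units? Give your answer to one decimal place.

10.1 map units

The two most frequent reciprocal classes, s+ h n and s h+ n+, are the parental types, so the F1 was s+ h n / s h+ n+.
The two rarest classes, s+ h+ n and s h n+, are the double crossovers. Comparing them with the parentals, only the h allele has switched, so h is the middle locus and the order is n – h – s.
Crossovers in the n–h interval produce the single-crossover classes s+ h n+ and s h+ n (68 + 69 = 137) plus the double crossovers (4).
RF(n–h) = (137 + 4) / 1393 = 141/1393 = 0.1012 → 10.1 map units.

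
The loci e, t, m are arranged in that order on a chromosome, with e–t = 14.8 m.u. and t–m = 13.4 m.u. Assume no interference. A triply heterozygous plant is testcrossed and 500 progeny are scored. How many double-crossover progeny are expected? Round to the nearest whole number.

10

Map distances give recombination frequencies of 0.148 and 0.134 for the two intervals.
With no interference, expected double-crossover frequency = 0.148 × 0.134 = 0.01983.
Expected number = 0.01983 × 500 = 9.92 ≈ 10.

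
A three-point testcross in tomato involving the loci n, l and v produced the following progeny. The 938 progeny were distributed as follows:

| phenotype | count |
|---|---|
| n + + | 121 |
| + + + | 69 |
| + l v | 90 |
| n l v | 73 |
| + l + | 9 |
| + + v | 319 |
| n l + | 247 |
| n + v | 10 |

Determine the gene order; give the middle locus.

The two most frequent reciprocal classes, + + v and n l +, are the parental types, so the F1 was + + v / n l +.
The two rarest classes, n + v and + l +, are the double crossovers. Comparing them with the parentals, only the n allele has switched, so n is the middle locus and the order is l – n – v.

n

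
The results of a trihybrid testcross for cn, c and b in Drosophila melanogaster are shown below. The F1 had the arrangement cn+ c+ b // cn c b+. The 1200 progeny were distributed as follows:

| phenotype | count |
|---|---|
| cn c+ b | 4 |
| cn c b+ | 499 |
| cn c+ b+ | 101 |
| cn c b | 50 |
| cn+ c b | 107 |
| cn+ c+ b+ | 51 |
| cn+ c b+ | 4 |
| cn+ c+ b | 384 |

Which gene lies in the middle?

The two rarest classes, cn c+ b and cn+ c b+, are the double crossovers. Comparing them with the parentals, only the cn allele has switched, so cn is the middle locus and the order is c – cn – b.

cn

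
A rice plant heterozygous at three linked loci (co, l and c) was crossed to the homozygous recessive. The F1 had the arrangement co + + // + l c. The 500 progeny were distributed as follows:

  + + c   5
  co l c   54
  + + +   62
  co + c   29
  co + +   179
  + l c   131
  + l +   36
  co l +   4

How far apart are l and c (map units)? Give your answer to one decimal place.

The two rarest classes, co l + and + + c, are the double crossovers. Comparing them with the parentals, only the l allele has switched, so l is the middle locus and the order is c – l – co.
Crossovers in the c–l interval produce the single-crossover classes co + c and + l + (29 + 36 = 65) plus the double crossovers (9).
RF(c–l) = (65 + 9) / 500 = 74/500 = 0.1480 → 14.8 map units.

14.8 map units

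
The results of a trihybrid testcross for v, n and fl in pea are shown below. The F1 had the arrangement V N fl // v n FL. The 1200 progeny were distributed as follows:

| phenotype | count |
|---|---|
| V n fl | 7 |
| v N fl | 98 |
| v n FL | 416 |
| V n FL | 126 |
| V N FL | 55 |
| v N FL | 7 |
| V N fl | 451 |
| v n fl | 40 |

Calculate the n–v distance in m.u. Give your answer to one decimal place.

19.8 m.u.

The two rarest classes, V n fl and v N FL, are the double crossovers. Comparing them with the parentals, only the n allele has switched, so n is the middle locus and the order is fl – n – v.
Crossovers in the n–v interval produce the single-crossover classes v N fl and V n FL (98 + 126 = 224) plus the double crossovers (14).
RF(n–v) = (224 + 14) / 1200 = 238/1200 = 0.1983 → 19.8 m.u.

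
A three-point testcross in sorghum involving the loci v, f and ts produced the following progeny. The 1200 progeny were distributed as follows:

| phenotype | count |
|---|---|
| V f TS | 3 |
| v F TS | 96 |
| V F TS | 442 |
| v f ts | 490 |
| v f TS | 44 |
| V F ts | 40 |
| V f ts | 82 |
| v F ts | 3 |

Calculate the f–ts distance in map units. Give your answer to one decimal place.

7.5 map units

The two most frequent reciprocal classes, v f ts and V F TS, are the parental types, so the F1 was v f ts / V F TS.
The two rarest classes, v F ts and V f TS, are the double crossovers. Comparing them with the parentals, only the f allele has switched, so f is the middle locus and the order is ts – f – v.
Crossovers in the ts–f interval produce the single-crossover classes v f TS and V F ts (44 + 40 = 84) plus the double crossovers (6).
RF(ts–f) = (84 + 6) / 1200 = 90/1200 = 0.0750 → 7.5 map units.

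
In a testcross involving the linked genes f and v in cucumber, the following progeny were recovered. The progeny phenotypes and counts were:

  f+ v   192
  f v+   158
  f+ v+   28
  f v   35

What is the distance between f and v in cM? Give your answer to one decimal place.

15.3 cM

The two most frequent classes, f+ v (192) and f v+ (158), are the parental types, so the F1 was f+ v / f v+.
The recombinant classes are f+ v+ and f v: 28 + 35 = 63.
Recombination frequency = 63/413 = 0.1525 ≈ 15.3%, i.e. 15.3 cM.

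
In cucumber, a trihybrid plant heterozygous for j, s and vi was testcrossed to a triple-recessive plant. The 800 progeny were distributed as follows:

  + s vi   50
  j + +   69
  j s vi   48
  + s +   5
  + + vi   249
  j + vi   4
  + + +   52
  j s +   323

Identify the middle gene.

j

The two most frequent reciprocal classes, + + vi and j s +, are the parental types, so the F1 was + + vi / j s +.
The two rarest classes, j + vi and + s +, are the double crossovers. Comparing them with the parentals, only the j allele has switched, so j is the middle locus and the order is vi – j – s.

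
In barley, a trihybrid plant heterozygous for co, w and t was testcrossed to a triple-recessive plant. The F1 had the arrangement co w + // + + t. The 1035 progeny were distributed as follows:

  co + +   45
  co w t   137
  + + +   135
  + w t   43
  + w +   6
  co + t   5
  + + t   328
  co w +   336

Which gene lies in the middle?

co

The two rarest classes, + w + and co + t, are the double crossovers. Comparing them with the parentals, only the co allele has switched, so co is the middle locus and the order is w – co – t.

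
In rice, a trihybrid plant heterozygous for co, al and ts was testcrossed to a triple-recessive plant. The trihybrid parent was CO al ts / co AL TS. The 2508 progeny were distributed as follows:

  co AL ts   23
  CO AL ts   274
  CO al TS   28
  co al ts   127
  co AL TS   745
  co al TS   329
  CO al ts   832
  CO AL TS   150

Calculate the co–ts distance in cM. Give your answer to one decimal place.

The two rarest classes, CO al TS and co AL ts, are the double crossovers. Comparing them with the parentals, only the ts allele has switched, so ts is the middle locus and the order is al – ts – co.
Crossovers in the ts–co interval produce the single-crossover classes co al ts and CO AL TS (127 + 150 = 277) plus the double crossovers (51).
RF(ts–co) = (277 + 51) / 2508 = 328/2508 = 0.1308 → 13.1 cM.

13.1 cM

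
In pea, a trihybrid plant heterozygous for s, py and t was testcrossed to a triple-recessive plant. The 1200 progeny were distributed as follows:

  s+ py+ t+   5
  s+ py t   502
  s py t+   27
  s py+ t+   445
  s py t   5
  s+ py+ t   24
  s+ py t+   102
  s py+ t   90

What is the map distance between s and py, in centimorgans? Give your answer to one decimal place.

5.1 centimorgans

The two most frequent reciprocal classes, s py+ t+ and s+ py t, are the parental types, so the F1 was s py+ t+ / s+ py t.
The two rarest classes, s+ py+ t+ and s py t, are the double crossovers. Comparing them with the parentals, only the s allele has switched, so s is the middle locus and the order is py – s – t.
Crossovers in the py–s interval produce the single-crossover classes s py t+ and s+ py+ t (27 + 24 = 51) plus the double crossovers (10).
RF(py–s) = (51 + 10) / 1200 = 61/1200 = 0.0508 → 5.1 centimorgans.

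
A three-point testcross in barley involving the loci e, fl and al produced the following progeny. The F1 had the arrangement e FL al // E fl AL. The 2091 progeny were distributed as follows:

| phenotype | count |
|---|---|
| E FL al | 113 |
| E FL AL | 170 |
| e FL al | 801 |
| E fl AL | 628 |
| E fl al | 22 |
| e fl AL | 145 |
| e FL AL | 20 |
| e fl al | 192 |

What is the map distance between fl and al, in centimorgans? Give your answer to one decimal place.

The two rarest classes, e FL AL and E fl al, are the double crossovers. Comparing them with the parentals, only the al allele has switched, so al is the middle locus and the order is fl – al – e.
Crossovers in the fl–al interval produce the single-crossover classes e fl al and E FL AL (192 + 170 = 362) plus the double crossovers (42).
RF(fl–al) = (362 + 42) / 2091 = 404/2091 = 0.1932 → 19.3 centimorgans.

19.3 centimorgans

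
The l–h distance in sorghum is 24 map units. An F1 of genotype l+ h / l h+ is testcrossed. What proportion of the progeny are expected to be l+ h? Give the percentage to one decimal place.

A map distance of 24 map units corresponds to a recombination frequency of 0.240.
The F1 is l+ h / l h+, so l+ h is a parental gamete class with expected frequency (1 − r)/2 = 0.760/2 = 0.3800.
That is 0.3800 = 38.0% of the progeny.

38.0%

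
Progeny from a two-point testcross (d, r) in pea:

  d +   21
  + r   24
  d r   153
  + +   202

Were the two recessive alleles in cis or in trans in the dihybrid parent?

The two most frequent classes are + + (202) and d r (153); these are the parental (non-recombinant) types.
So the F1 carried + + on one chromosome and d r on the other — the recessive alleles are on the same chromosome (cis / coupling).

cis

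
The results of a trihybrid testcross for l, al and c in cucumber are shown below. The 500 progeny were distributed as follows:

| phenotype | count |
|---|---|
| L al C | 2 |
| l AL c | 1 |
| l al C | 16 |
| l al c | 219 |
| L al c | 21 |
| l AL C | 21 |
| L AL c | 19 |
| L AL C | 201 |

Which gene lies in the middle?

al

The two most frequent reciprocal classes, l al c and L AL C, are the parental types, so the F1 was l al c / L AL C.
The two rarest classes, l AL c and L al C, are the double crossovers. Comparing them with the parentals, only the al allele has switched, so al is the middle locus and the order is l – al – c.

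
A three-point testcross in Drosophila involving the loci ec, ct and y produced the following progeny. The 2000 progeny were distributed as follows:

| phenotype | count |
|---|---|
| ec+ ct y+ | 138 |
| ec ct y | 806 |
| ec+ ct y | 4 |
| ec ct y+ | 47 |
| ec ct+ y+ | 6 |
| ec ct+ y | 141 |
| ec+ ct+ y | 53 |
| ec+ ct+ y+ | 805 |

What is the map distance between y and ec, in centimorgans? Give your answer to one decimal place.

The two most frequent reciprocal classes, ec+ ct+ y+ and ec ct y, are the parental types, so the F1 was ec+ ct+ y+ / ec ct y.
The two rarest classes, ec ct+ y+ and ec+ ct y, are the double crossovers. Comparing them with the parentals, only the ec allele has switched, so ec is the middle locus and the order is y – ec – ct.
Crossovers in the y–ec interval produce the single-crossover classes ec+ ct+ y and ec ct y+ (53 + 47 = 100) plus the double crossovers (10).
RF(y–ec) = (100 + 10) / 2000 = 110/2000 = 0.0550 → 5.5 centimorgans.

5.5 centimorgans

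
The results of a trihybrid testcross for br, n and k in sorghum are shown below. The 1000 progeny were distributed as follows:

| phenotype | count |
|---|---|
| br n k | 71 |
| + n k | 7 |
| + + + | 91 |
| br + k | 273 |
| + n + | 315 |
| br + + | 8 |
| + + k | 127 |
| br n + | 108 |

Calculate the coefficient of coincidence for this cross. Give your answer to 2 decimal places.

The two most frequent reciprocal classes, br + k and + n +, are the parental types, so the F1 was br + k / + n +.
The two rarest classes, br + + and + n k, are the double crossovers. Comparing them with the parentals, only the k allele has switched, so k is the middle locus and the order is n – k – br.
n–k: (162 + 15)/1000 = 0.1770; k–br: (235 + 15)/1000 = 0.2500.
Expected DCO frequency = 0.1770 × 0.2500 ≈ 0.04425; observed = 15/1000 ≈ 0.01500.
Coefficient of coincidence = 0.01500/0.04425 ≈ 0.34.

0.34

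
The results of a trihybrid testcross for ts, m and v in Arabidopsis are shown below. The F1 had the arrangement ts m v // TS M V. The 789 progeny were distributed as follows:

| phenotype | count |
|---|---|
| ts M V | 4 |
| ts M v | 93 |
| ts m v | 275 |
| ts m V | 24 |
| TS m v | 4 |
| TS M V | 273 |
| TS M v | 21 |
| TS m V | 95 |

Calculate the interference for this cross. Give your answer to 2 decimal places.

The two rarest classes, TS m v and ts M V, are the double crossovers. Comparing them with the parentals, only the ts allele has switched, so ts is the middle locus and the order is v – ts – m.
v–ts: (45 + 8)/789 = 0.0672; ts–m: (188 + 8)/789 = 0.2484.
Expected DCO frequency = 0.0672 × 0.2484 ≈ 0.01669; observed = 8/789 ≈ 0.01014.
Coefficient of coincidence = 0.01014/0.01669 ≈ 0.61; interference = 1 − 0.61 = 0.39.

0.39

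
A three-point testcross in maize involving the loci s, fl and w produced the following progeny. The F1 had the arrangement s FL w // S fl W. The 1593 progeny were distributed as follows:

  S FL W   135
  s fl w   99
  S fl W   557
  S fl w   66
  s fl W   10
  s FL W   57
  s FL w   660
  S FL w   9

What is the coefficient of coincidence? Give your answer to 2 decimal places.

The two rarest classes, S FL w and s fl W, are the double crossovers. Comparing them with the parentals, only the s allele has switched, so s is the middle locus and the order is fl – s – w.
fl–s: (234 + 19)/1593 = 0.1588; s–w: (123 + 19)/1593 = 0.0891.
Expected DCO frequency = 0.1588 × 0.0891 ≈ 0.01415; observed = 19/1593 ≈ 0.01193.
Coefficient of coincidence = 0.01193/0.01415 ≈ 0.84.

0.84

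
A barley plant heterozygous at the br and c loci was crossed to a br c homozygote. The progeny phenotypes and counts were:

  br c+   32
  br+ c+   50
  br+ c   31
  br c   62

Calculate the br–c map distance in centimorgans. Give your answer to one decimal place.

The two most frequent classes, br+ c+ (50) and br c (62), are the parental types, so the F1 was br+ c+ / br c.
The recombinant classes are br+ c and br c+: 31 + 32 = 63.
Recombination frequency = 63/175 = 0.3600 ≈ 36.0%, i.e. 36.0 centimorgans.

36.0 centimorgans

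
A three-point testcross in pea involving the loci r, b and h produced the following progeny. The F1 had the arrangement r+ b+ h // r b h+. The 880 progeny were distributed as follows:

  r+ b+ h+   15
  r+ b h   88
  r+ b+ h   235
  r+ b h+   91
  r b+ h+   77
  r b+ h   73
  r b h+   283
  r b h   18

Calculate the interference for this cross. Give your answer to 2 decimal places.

0.26

The two rarest classes, r+ b+ h+ and r b h, are the double crossovers. Comparing them with the parentals, only the h allele has switched, so h is the middle locus and the order is b – h – r.
b–h: (165 + 33)/880 = 0.2250; h–r: (164 + 33)/880 = 0.2239.
Expected DCO frequency = 0.2250 × 0.2239 ≈ 0.05038; observed = 33/880 ≈ 0.03750.
Coefficient of coincidence = 0.03750/0.05038 ≈ 0.74; interference = 1 − 0.74 = 0.26.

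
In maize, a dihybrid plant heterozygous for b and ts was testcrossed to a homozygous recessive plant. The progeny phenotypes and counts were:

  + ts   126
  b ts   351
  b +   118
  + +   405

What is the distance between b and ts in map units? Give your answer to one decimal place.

24.4 map units

The two most frequent classes, + + (405) and b ts (351), are the parental types, so the F1 was + + / b ts.
The recombinant classes are + ts and b +: 126 + 118 = 244.
Recombination frequency = 244/1000 = 0.2440 ≈ 24.4%, i.e. 24.4 map units.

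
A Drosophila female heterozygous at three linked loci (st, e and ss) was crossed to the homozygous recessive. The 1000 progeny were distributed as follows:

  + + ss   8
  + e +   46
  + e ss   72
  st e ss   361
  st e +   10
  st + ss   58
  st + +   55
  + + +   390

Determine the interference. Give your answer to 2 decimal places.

The two most frequent reciprocal classes, + + + and st e ss, are the parental types, so the F1 was + + + / st e ss.
The two rarest classes, + + ss and st e +, are the double crossovers. Comparing them with the parentals, only the ss allele has switched, so ss is the middle locus and the order is e – ss – st.
e–ss: (104 + 18)/1000 = 0.1220; ss–st: (127 + 18)/1000 = 0.1450.
Expected DCO frequency = 0.1220 × 0.1450 ≈ 0.01769; observed = 18/1000 ≈ 0.01800.
Coefficient of coincidence = 0.01800/0.01769 ≈ 1.02; interference = 1 − 1.02 = -0.02.

-0.02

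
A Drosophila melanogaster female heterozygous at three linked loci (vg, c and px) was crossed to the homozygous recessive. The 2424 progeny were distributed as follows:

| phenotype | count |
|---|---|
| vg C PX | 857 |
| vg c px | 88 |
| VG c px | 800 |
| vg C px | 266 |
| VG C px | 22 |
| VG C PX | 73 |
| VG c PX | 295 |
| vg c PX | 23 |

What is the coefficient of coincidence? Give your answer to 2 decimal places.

The two most frequent reciprocal classes, VG c px and vg C PX, are the parental types, so the F1 was VG c px / vg C PX.
The two rarest classes, VG C px and vg c PX, are the double crossovers. Comparing them with the parentals, only the c allele has switched, so c is the middle locus and the order is vg – c – px.
vg–c: (161 + 45)/2424 = 0.0850; c–px: (561 + 45)/2424 = 0.2500.
Expected DCO frequency = 0.0850 × 0.2500 ≈ 0.02125; observed = 45/2424 ≈ 0.01856.
Coefficient of coincidence = 0.01856/0.02125 ≈ 0.87.

0.87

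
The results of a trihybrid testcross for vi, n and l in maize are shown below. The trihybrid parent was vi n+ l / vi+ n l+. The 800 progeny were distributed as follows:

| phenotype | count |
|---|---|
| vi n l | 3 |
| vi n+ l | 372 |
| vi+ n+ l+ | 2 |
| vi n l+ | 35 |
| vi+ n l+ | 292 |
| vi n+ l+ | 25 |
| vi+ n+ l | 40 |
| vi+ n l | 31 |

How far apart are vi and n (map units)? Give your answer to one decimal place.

10.0 map units

The two rarest classes, vi n l and vi+ n+ l+, are the double crossovers. Comparing them with the parentals, only the n allele has switched, so n is the middle locus and the order is vi – n – l.
Crossovers in the vi–n interval produce the single-crossover classes vi+ n+ l and vi n l+ (40 + 35 = 75) plus the double crossovers (5).
RF(vi–n) = (75 + 5) / 800 = 80/800 = 0.1000 → 10.0 map units.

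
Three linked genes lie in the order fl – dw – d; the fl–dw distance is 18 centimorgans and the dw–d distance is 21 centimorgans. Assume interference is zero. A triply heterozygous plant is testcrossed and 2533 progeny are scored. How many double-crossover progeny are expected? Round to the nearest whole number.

Map distances give recombination frequencies of 0.180 and 0.210 for the two intervals.
With no interference, expected double-crossover frequency = 0.180 × 0.210 = 0.03780.
Expected number = 0.03780 × 2533 = 95.75 ≈ 96.

96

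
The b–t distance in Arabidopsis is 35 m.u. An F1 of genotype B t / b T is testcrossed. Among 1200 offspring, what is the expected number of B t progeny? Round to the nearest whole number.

A map distance of 35 m.u. corresponds to a recombination frequency of 0.350.
The F1 is B t / b T, so B t is a parental gamete class with expected frequency (1 − r)/2 = 0.650/2 = 0.3250.
Expected number = 0.3250 × 1200 = 390.00 ≈ 390.

390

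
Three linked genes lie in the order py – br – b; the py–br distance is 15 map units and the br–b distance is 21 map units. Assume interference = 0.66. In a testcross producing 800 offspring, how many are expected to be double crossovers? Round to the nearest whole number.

Map distances give recombination frequencies of 0.150 and 0.210 for the two intervals.
With interference 0.66 (so coincidence = 0.34), expected double-crossover frequency = 0.150 × 0.210 × 0.34 = 0.01071.
Expected number = 0.01071 × 800 = 8.57 ≈ 9.

9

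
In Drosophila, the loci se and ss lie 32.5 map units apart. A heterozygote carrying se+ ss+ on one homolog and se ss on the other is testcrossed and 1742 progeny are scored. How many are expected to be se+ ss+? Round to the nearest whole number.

A map distance of 32.5 map units corresponds to a recombination frequency of 0.325.
The F1 is se+ ss+ / se ss, so se+ ss+ is a parental gamete class with expected frequency (1 − r)/2 = 0.675/2 = 0.3375.
Expected number = 0.3375 × 1742 = 587.93 ≈ 588.

588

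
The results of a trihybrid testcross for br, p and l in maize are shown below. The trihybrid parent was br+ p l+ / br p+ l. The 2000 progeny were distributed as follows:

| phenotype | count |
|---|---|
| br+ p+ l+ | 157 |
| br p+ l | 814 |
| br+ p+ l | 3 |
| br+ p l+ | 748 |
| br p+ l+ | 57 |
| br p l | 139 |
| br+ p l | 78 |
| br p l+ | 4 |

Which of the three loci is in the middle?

The two rarest classes, br p l+ and br+ p+ l, are the double crossovers. Comparing them with the parentals, only the br allele has switched, so br is the middle locus and the order is l – br – p.

br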